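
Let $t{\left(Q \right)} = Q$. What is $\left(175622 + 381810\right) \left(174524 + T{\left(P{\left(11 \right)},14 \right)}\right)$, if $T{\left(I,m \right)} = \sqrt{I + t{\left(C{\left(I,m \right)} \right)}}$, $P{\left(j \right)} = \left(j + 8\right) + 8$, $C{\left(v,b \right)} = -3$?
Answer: $97285262368 + 1114864 \sqrt{6} \approx 9.7288 \cdot 10^{10}$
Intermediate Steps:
$P{\left(j \right)} = 16 + j$ ($P{\left(j \right)} = \left(8 + j\right) + 8 = 16 + j$)
$T{\left(I,m \right)} = \sqrt{-3 + I}$ ($T{\left(I,m \right)} = \sqrt{I - 3} = \sqrt{-3 + I}$)
$\left(175622 + 381810\right) \left(174524 + T{\left(P{\left(11 \right)},14 \right)}\right) = \left(175622 + 381810\right) \left(174524 + \sqrt{-3 + \left(16 + 11\right)}\right) = 557432 \left(174524 + \sqrt{-3 + 27}\right) = 557432 \left(174524 + \sqrt{24}\right) = 557432 \left(174524 + 2 \sqrt{6}\right) = 97285262368 + 1114864 \sqrt{6}$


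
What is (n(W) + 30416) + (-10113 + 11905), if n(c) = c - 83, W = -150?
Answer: 31975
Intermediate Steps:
n(c) = -83 + c
(n(W) + 30416) + (-10113 + 11905) = ((-83 - 150) + 30416) + (-10113 + 11905) = (-233 + 30416) + 1792 = 30183 + 1792 = 31975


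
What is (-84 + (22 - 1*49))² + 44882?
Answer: 57203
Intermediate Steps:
(-84 + (22 - 1*49))² + 44882 = (-84 + (22 - 49))² + 44882 = (-84 - 27)² + 44882 = (-111)² + 44882 = 12321 + 44882 = 57203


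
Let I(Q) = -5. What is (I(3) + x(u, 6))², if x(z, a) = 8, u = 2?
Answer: 9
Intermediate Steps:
(I(3) + x(u, 6))² = (-5 + 8)² = 3² = 9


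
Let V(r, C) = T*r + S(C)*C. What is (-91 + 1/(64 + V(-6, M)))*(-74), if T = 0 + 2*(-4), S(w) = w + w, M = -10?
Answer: 1050467/156 ≈ 6733.8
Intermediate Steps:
S(w) = 2*w
T = -8 (T = 0 - 8 = -8)
V(r, C) = -8*r + 2*C**2 (V(r, C) = -8*r + (2*C)*C = -8*r + 2*C**2)
(-91 + 1/(64 + V(-6, M)))*(-74) = (-91 + 1/(64 + (-8*(-6) + 2*(-10)**2)))*(-74) = (-91 + 1/(64 + (48 + 2*100)))*(-74) = (-91 + 1/(64 + (48 + 200)))*(-74) = (-91 + 1/(64 + 248))*(-74) = (-91 + 1/312)*(-74) = -28391/312*(-74) = 1050467/156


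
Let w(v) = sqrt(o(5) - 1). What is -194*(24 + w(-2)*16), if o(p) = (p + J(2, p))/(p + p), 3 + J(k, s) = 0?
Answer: -4656 - 6208*I*sqrt(5)/5 ≈ -4656.0 - 2776.3*I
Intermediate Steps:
J(k, s) = -3 (J(k, s) = -3 + 0 = -3)
o(p) = (-3 + p)/(2*p) (o(p) = (p - 3)/(p + p) = (-3 + p)/((2*p)) = (-3 + p)*(1/(2*p)) = (-3 + p)/(2*p))
w(v) = 2*I*sqrt(5)/5 (w(v) = sqrt((1/2)*(-3 + 5)/5 - 1) = sqrt((1/2)*(1/5)*2 - 1) = sqrt(1/5 - 1) = sqrt(-4/5) = 2*I*sqrt(5)/5)
-194*(24 + w(-2)*16) = -194*(24 + (2*I*sqrt(5)/5)*16) = -194*(24 + 32*I*sqrt(5)/5) = -4656 - 6208*I*sqrt(5)/5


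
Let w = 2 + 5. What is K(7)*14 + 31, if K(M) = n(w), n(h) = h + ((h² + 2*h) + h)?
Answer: 1109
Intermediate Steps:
w = 7
n(h) = h² + 4*h (n(h) = h + (h² + 3*h) = h² + 4*h)
K(M) = 77 (K(M) = 7*(4 + 7) = 7*11 = 77)
K(7)*14 + 31 = 77*14 + 31 = 1078 + 31 = 1109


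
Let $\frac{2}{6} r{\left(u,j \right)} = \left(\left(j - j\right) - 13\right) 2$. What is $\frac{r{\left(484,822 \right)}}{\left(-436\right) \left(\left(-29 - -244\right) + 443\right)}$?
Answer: $\frac{39}{143444} \approx 0.00027188$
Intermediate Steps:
$r{\left(u,j \right)} = -78$ ($r{\left(u,j \right)} = 3 \left(\left(j - j\right) - 13\right) 2 = 3 \left(0 - 13\right) 2 = 3 \left(\left(-13\right) 2\right) = 3 \left(-26\right) = -78$)
$\frac{r{\left(484,822 \right)}}{\left(-436\right) \left(\left(-29 - -244\right) + 443\right)} = - \frac{78}{\left(-436\right) \left(\left(-29 - -244\right) + 443\right)} = - \frac{78}{\left(-436\right) \left(\left(-29 + 244\right) + 443\right)} = - \frac{78}{\left(-436\right) \left(215 + 443\right)} = - \frac{78}{\left(-436\right) 658} = - \frac{78}{-286888} = \left(-78\right) \left(- \frac{1}{286888}\right) = \frac{39}{143444}$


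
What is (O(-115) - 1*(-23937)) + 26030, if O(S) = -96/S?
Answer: 5746301/115 ≈ 49968.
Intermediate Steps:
(O(-115) - 1*(-23937)) + 26030 = (-96/(-115) - 1*(-23937)) + 26030 = (-96*(-1/115) + 23937) + 26030 = (96/115 + 23937) + 26030 = 2752851/115 + 26030 = 5746301/115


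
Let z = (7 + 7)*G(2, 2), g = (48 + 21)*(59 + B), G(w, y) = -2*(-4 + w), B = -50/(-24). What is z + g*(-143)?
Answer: -2410613/4 ≈ -6.0265e+5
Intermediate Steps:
B = 25/12 (B = -50*(-1/24) = 25/12 ≈ 2.0833)
G(w, y) = 8 - 2*w
g = 16859/4 (g = (48 + 21)*(59 + 25/12) = 69*(733/12) = 16859/4 ≈ 4214.8)
z = 56 (z = (7 + 7)*(8 - 2*2) = 14*(8 - 4) = 14*4 = 56)
z + g*(-143) = 56 + (16859/4)*(-143) = 56 - 2410837/4 = -2410613/4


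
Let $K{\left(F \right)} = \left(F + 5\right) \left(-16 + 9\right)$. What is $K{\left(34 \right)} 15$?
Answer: $-4095$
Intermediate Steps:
$K{\left(F \right)} = -35 - 7 F$ ($K{\left(F \right)} = \left(5 + F\right) \left(-7\right) = -35 - 7 F$)
$K{\left(34 \right)} 15 = \left(-35 - 238\right) 15 = \left(-273\right) 15 = -4095$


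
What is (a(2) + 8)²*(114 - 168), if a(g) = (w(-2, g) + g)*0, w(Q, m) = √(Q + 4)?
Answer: -3456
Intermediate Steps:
w(Q, m) = √(4 + Q)
a(g) = 0 (a(g) = (√(4 - 2) + g)*0 = (√2 + g)*0 = (g + √2)*0 = 0)
(a(2) + 8)²*(114 - 168) = (0 + 8)²*(114 - 168) = 8²*(-54) = 64*(-54) = -3456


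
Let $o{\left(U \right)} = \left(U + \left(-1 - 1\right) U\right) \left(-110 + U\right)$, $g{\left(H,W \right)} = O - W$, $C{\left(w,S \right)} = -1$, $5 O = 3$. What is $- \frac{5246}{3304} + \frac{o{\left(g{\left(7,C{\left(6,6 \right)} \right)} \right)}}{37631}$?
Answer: $- \frac{2460489753}{1554160300} \approx -1.5832$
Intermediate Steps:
$O = \frac{3}{5}$ ($O = \frac{1}{5} \cdot 3 = \frac{3}{5} \approx 0.6$)
$g{\left(H,W \right)} = \frac{3}{5} - W$
$o{\left(U \right)} = - U \left(-110 + U\right)$ ($o{\left(U \right)} = \left(U - 2 U\right) \left(-110 + U\right) = - U \left(-110 + U\right)$)
$- \frac{5246}{3304} + \frac{o{\left(g{\left(7,C{\left(6,6 \right)} \right)} \right)}}{37631} = - \frac{5246}{3304} + \frac{\left(\frac{3}{5} - -1\right) \left(110 - \left(\frac{3}{5} - -1\right)\right)}{37631} = \left(-5246\right) \frac{1}{3304} + \left(\frac{3}{5} + 1\right) \left(110 - \left(\frac{3}{5} + 1\right)\right) \frac{1}{37631} = - \frac{2623}{1652} + \frac{8 \left(110 - \frac{8}{5}\right)}{5} \cdot \frac{1}{37631} = - \frac{2623}{1652} + \frac{8}{5} \cdot \frac{542}{5} \cdot \frac{1}{37631} = - \frac{2623}{1652} + \frac{4336}{25} \cdot \frac{1}{37631} = - \frac{2623}{1652} + \frac{4336}{940775} = - \frac{2460489753}{1554160300}$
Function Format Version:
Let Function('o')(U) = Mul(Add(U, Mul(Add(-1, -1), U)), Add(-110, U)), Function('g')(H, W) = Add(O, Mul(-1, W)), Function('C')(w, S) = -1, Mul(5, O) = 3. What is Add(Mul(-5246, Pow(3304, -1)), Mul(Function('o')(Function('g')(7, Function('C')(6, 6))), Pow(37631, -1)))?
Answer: Rational(-2460489753, 1554160300) ≈ -1.5832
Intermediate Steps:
O = Rational(3, 5) (O = Mul(Rational(1, 5), 3) = Rational(3, 5) ≈ 0.60000)
Function('g')(H, W) = Add(Rational(3, 5), Mul(-1, W))
Function('o')(U) = Mul(-1, U, Add(-110, U)) (Function('o')(U) = Mul(Add(U, Mul(-2, U)), Add(-110, U)) = Mul(Mul(-1, U), Add(-110, U)) = Mul(-1, U, Add(-110, U)))
Add(Mul(-5246, Pow(3304, -1)), Mul(Function('o')(Function('g')(7, Function('C')(6, 6))), Pow(37631, -1))) = Add(Mul(-5246, Pow(3304, -1)), Mul(Mul(Add(Rational(3, 5), Mul(-1, -1)), Add(110, Mul(-1, Add(Rational(3, 5), Mul(-1, -1))))), Pow(37631, -1))) = Add(Mul(-5246, Rational(1, 3304)), Mul(Mul(Add(Rational(3, 5), 1), Add(110, Mul(-1, Add(Rational(3, 5), 1)))), Rational(1, 37631))) = Add(Rational(-2623, 1652), Mul(Mul(Rational(8, 5), Add(110, Mul(-1, Rational(8, 5)))), Rational(1, 37631))) = Add(Rational(-2623, 1652), Mul(Mul(Rational(8, 5), Add(110, Rational(-8, 5))), Rational(1, 37631))) = Add(Rational(-2623, 1652), Mul(Mul(Rational(8, 5), Rational(542, 5)), Rational(1, 37631))) = Add(Rational(-2623, 1652), Mul(Rational(4336, 25), Rational(1, 37631))) = Add(Rational(-2623, 1652), Rational(4336, 940775)) = Rational(-2460489753, 1554160300)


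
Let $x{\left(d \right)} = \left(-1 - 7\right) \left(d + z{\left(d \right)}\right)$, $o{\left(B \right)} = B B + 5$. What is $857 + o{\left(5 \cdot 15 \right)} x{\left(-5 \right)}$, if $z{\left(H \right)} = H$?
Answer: $451257$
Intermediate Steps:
$o{\left(B \right)} = 5 + B^{2}$ ($o{\left(B \right)} = B^{2} + 5 = 5 + B^{2}$)
$x{\left(d \right)} = - 16 d$ ($x{\left(d \right)} = \left(-1 - 7\right) \left(d + d\right) = - 8 \cdot 2 d = - 16 d$)
$857 + o{\left(5 \cdot 15 \right)} x{\left(-5 \right)} = 857 + \left(5 + \left(5 \cdot 15\right)^{2}\right) \left(\left(-16\right) \left(-5\right)\right) = 857 + \left(5 + 75^{2}\right) 80 = 857 + \left(5 + 5625\right) 80 = 857 + 5630 \cdot 80 = 857 + 450400 = 451257$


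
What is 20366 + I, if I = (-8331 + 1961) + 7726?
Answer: 21722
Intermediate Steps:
I = 1356 (I = -6370 + 7726 = 1356)
20366 + I = 20366 + 1356 = 21722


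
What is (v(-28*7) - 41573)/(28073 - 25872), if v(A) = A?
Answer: -41769/2201 ≈ -18.977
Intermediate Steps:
(v(-28*7) - 41573)/(28073 - 25872) = (-28*7 - 41573)/(28073 - 25872) = (-196 - 41573)/2201 = -41769*1/2201 = -41769/2201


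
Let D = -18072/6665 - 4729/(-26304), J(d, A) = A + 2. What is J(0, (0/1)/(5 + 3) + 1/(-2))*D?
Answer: -443847103/116877440 ≈ -3.7975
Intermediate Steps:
J(d, A) = 2 + A
D = -443847103/175316160 (D = -18072*1/6665 - 4729*(-1/26304) = -18072/6665 + 4729/26304 = -443847103/175316160 ≈ -2.5317)
J(0, (0/1)/(5 + 3) + 1/(-2))*D = (2 + ((0/1)/(5 + 3) + 1/(-2)))*(-443847103/175316160) = (2 + ((0*1)/8 + 1*(-1/2)))*(-443847103/175316160) = (2 + (0*(1/8) - 1/2))*(-443847103/175316160) = (2 + (0 - 1/2))*(-443847103/175316160) = (2 - 1/2)*(-443847103/175316160) = (3/2)*(-443847103/175316160) = -443847103/116877440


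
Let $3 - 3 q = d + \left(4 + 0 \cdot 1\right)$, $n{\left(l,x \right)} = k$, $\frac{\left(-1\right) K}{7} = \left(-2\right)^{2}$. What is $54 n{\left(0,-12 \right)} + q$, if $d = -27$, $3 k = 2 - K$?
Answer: $\frac{1646}{3} \approx 548.67$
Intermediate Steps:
$K = -28$ ($K = - 7 \left(-2\right)^{2} = \left(-7\right) 4 = -28$)
$k = 10$ ($k = \frac{2 - -28}{3} = \frac{2 + 28}{3} = \frac{1}{3} \cdot 30 = 10$)
$n{\left(l,x \right)} = 10$
$q = \frac{26}{3}$ ($q = 1 - \frac{-27 + \left(4 + 0 \cdot 1\right)}{3} = 1 - \frac{-27 + \left(4 + 0\right)}{3} = 1 - \frac{-27 + 4}{3} = 1 - - \frac{23}{3} = 1 + \frac{23}{3} = \frac{26}{3} \approx 8.6667$)
$54 n{\left(0,-12 \right)} + q = 54 \cdot 10 + \frac{26}{3} = 540 + \frac{26}{3} = \frac{1646}{3}$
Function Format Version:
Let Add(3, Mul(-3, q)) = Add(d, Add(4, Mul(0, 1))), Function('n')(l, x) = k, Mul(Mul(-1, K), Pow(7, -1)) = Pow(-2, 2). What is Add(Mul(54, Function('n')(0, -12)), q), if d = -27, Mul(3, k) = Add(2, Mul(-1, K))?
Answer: Rational(1646, 3) ≈ 548.67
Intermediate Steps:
K = -28 (K = Mul(-7, Pow(-2, 2)) = Mul(-7, 4) = -28)
k = 10 (k = Mul(Rational(1, 3), Add(2, Mul(-1, -28))) = Mul(Rational(1, 3), Add(2, 28)) = Mul(Rational(1, 3), 30) = 10)
Function('n')(l, x) = 10
q = Rational(26, 3) (q = Add(1, Mul(Rational(-1, 3), Add(-27, Add(4, Mul(0, 1))))) = Add(1, Mul(Rational(-1, 3), Add(-27, Add(4, 0)))) = Add(1, Mul(Rational(-1, 3), Add(-27, 4))) = Add(1, Mul(Rational(-1, 3), -23)) = Add(1, Rational(23, 3)) = Rational(26, 3) ≈ 8.6667)
Add(Mul(54, Function('n')(0, -12)), q) = Add(Mul(54, 10), Rational(26, 3)) = Add(540, Rational(26, 3)) = Rational(1646, 3)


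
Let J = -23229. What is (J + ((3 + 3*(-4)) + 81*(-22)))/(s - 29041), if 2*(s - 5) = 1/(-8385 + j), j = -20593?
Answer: 1450059120/1682810417 ≈ 0.86169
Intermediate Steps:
s = 289779/57956 (s = 5 + 1/(2*(-8385 - 20593)) = 5 + (1/2)/(-28978) = 5 + (1/2)*(-1/28978) = 5 - 1/57956 = 289779/57956 ≈ 5.0000)
(J + ((3 + 3*(-4)) + 81*(-22)))/(s - 29041) = (-23229 + ((3 + 3*(-4)) + 81*(-22)))/(289779/57956 - 29041) = (-23229 + ((3 - 12) - 1782))/(-1682810417/57956) = (-23229 + (-9 - 1782))*(-57956/1682810417) = (-23229 - 1791)*(-57956/1682810417) = -25020*(-57956/1682810417) = 1450059120/1682810417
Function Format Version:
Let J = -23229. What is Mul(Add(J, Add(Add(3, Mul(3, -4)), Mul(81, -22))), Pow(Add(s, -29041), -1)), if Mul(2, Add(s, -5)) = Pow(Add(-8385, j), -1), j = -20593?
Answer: Rational(1450059120, 1682810417) ≈ 0.86169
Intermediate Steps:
s = Rational(289779, 57956) (s = Add(5, Mul(Rational(1, 2), Pow(Add(-8385, -20593), -1))) = Add(5, Mul(Rational(1, 2), Pow(-28978, -1))) = Add(5, Mul(Rational(1, 2), Rational(-1, 28978))) = Add(5, Rational(-1, 57956)) = Rational(289779, 57956) ≈ 5.0000)
Mul(Add(J, Add(Add(3, Mul(3, -4)), Mul(81, -22))), Pow(Add(s, -29041), -1)) = Mul(Add(-23229, Add(Add(3, Mul(3, -4)), Mul(81, -22))), Pow(Add(Rational(289779, 57956), -29041), -1)) = Mul(Add(-23229, Add(Add(3, -12), -1782)), Pow(Rational(-1682810417, 57956), -1)) = Mul(Add(-23229, Add(-9, -1782)), Rational(-57956, 1682810417)) = Mul(Add(-23229, -1791), Rational(-57956, 1682810417)) = Mul(-25020, Rational(-57956, 1682810417)) = Rational(1450059120, 1682810417)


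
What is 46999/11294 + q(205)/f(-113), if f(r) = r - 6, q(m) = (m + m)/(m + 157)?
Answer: 1009996191/243261466 ≈ 4.1519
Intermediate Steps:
q(m) = 2*m/(157 + m) (q(m) = (2*m)/(157 + m) = 2*m/(157 + m))
f(r) = -6 + r
46999/11294 + q(205)/f(-113) = 46999/11294 + (2*205/(157 + 205))/(-6 - 113) = 46999*(1/11294) + (2*205/362)/(-119) = 46999/11294 + (2*205*(1/362))*(-1/119) = 46999/11294 + (205/181)*(-1/119) = 46999/11294 - 205/21539 = 1009996191/243261466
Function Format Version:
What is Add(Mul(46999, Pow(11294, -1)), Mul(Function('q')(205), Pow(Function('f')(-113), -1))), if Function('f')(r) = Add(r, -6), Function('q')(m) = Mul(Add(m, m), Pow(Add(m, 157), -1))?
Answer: Rational(1009996191, 243261466) ≈ 4.1519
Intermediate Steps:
Function('q')(m) = Mul(2, m, Pow(Add(157, m), -1)) (Function('q')(m) = Mul(Mul(2, m), Pow(Add(157, m), -1)) = Mul(2, m, Pow(Add(157, m), -1)))
Function('f')(r) = Add(-6, r)
Add(Mul(46999, Pow(11294, -1)), Mul(Function('q')(205), Pow(Function('f')(-113), -1))) = Add(Mul(46999, Pow(11294, -1)), Mul(Mul(2, 205, Pow(Add(157, 205), -1)), Pow(Add(-6, -113), -1))) = Add(Mul(46999, Rational(1, 11294)), Mul(Mul(2, 205, Pow(362, -1)), Pow(-119, -1))) = Add(Rational(46999, 11294), Mul(Mul(2, 205, Rational(1, 362)), Rational(-1, 119))) = Add(Rational(46999, 11294), Mul(Rational(205, 181), Rational(-1, 119))) = Add(Rational(46999, 11294), Rational(-205, 21539)) = Rational(1009996191, 243261466)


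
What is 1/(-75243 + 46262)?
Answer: -1/28981 ≈ -3.4505e-5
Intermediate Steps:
1/(-75243 + 46262) = 1/(-28981) = -1/28981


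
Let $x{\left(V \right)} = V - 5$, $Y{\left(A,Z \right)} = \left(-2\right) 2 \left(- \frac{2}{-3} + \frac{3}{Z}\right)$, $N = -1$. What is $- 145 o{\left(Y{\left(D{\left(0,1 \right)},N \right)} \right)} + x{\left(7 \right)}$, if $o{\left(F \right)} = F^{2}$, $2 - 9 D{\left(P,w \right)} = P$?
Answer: $- \frac{113662}{9} \approx -12629.0$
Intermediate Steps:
$D{\left(P,w \right)} = \frac{2}{9} - \frac{P}{9}$
$Y{\left(A,Z \right)} = - \frac{8}{3} - \frac{12}{Z}$ ($Y{\left(A,Z \right)} = - 4 \left(\left(-2\right) \left(- \frac{1}{3}\right) + \frac{3}{Z}\right) = - 4 \left(\frac{2}{3} + \frac{3}{Z}\right) = - \frac{8}{3} - \frac{12}{Z}$)
$x{\left(V \right)} = -5 + V$ ($x{\left(V \right)} = V - 5 = -5 + V$)
$- 145 o{\left(Y{\left(D{\left(0,1 \right)},N \right)} \right)} + x{\left(7 \right)} = - 145 \left(- \frac{8}{3} - \frac{12}{-1}\right)^{2} + \left(-5 + 7\right) = - 145 \left(- \frac{8}{3} - -12\right)^{2} + 2 = - 145 \left(- \frac{8}{3} + 12\right)^{2} + 2 = - 145 \left(\frac{28}{3}\right)^{2} + 2 = \left(-145\right) \frac{784}{9} + 2 = - \frac{113680}{9} + 2 = - \frac{113662}{9}$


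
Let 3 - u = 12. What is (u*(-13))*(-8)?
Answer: -936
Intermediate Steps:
u = -9 (u = 3 - 1*12 = 3 - 12 = -9)
(u*(-13))*(-8) = -9*(-13)*(-8) = 117*(-8) = -936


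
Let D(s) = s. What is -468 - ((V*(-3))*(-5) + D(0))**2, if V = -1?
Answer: -693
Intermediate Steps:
-468 - ((V*(-3))*(-5) + D(0))**2 = -468 - (-1*(-3)*(-5) + 0)**2 = -468 - (3*(-5) + 0)**2 = -468 - (-15 + 0)**2 = -468 - 1*(-15)**2 = -468 - 1*225 = -468 - 225 = -693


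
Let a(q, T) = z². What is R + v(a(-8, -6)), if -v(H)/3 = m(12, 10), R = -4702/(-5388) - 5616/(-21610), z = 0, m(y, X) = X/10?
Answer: -54358703/29108670 ≈ -1.8674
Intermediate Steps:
m(y, X) = X/10 (m(y, X) = X*(⅒) = X/10)
R = 32967307/29108670 (R = -4702*(-1/5388) - 5616*(-1/21610) = 2351/2694 + 2808/10805 = 32967307/29108670 ≈ 1.1326)
a(q, T) = 0 (a(q, T) = 0² = 0)
v(H) = -3 (v(H) = -3*10/10 = -3*1 = -3)
R + v(a(-8, -6)) = 32967307/29108670 - 3 = -54358703/29108670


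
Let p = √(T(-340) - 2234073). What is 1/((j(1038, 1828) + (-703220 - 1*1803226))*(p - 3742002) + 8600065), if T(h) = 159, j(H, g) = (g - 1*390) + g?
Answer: 374676526657/3509563050594013703168569 + 500636*I*√2233914/17547815252970068515842845 ≈ 1.0676e-13 + 4.2641e-17*I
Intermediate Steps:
j(H, g) = -390 + 2*g (j(H, g) = (g - 390) + g = (-390 + g) + g = -390 + 2*g)
p = I*√2233914 (p = √(159 - 2234073) = √(-2233914) = I*√2233914 ≈ 1494.6*I)
1/((j(1038, 1828) + (-703220 - 1*1803226))*(p - 3742002) + 8600065) = 1/(((-390 + 2*1828) + (-703220 - 1*1803226))*(I*√2233914 - 3742002) + 8600065) = 1/(((-390 + 3656) + (-703220 - 1803226))*(-3742002 + I*√2233914) + 8600065) = 1/((3266 - 2506446)*(-3742002 + I*√2233914) + 8600065) = 1/(-2503180*(-3742002 + I*√2233914) + 8600065) = 1/((9366904566360 - 2503180*I*√2233914) + 8600065) = 1/(9366913166425 - 2503180*I*√2233914)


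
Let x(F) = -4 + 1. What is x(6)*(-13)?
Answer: 39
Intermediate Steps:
x(F) = -3
x(6)*(-13) = -3*(-13) = 39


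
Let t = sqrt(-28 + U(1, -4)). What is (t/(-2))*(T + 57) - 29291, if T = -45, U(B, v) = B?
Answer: -29291 - 18*I*sqrt(3) ≈ -29291.0 - 31.177*I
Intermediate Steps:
t = 3*I*sqrt(3) (t = sqrt(-28 + 1) = sqrt(-27) = 3*I*sqrt(3) ≈ 5.1962*I)
(t/(-2))*(T + 57) - 29291 = ((3*I*sqrt(3))/(-2))*(-45 + 57) - 29291 = ((3*I*sqrt(3))*(-1/2))*12 - 29291 = -3*I*sqrt(3)/2*12 - 29291 = -18*I*sqrt(3) - 29291 = -29291 - 18*I*sqrt(3)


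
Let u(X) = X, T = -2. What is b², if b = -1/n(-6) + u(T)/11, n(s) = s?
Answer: 1/4356 ≈ 0.00022957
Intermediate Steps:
b = -1/66 (b = -1/(-6) - 2/11 = -1*(-⅙) - 2*1/11 = ⅙ - 2/11 = -1/66 ≈ -0.015152)
b² = (-1/66)² = 1/4356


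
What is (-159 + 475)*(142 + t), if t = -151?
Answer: -2844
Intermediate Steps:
(-159 + 475)*(142 + t) = (-159 + 475)*(142 - 151) = 316*(-9) = -2844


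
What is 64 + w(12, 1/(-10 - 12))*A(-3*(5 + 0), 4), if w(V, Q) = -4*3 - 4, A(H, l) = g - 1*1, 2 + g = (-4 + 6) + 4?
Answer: 16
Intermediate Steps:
g = 4 (g = -2 + ((-4 + 6) + 4) = -2 + (2 + 4) = -2 + 6 = 4)
A(H, l) = 3 (A(H, l) = 4 - 1*1 = 4 - 1 = 3)
w(V, Q) = -16 (w(V, Q) = -12 - 4 = -16)
64 + w(12, 1/(-10 - 12))*A(-3*(5 + 0), 4) = 64 - 16*3 = 64 - 48 = 16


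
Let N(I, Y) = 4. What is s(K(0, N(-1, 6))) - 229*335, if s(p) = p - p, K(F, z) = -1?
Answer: -76715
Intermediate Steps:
s(p) = 0
s(K(0, N(-1, 6))) - 229*335 = 0 - 229*335 = 0 - 76715 = -76715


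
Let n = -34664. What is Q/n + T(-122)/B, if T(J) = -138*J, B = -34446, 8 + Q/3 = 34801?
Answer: -696507023/199006024 ≈ -3.4999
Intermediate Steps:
Q = 104379 (Q = -24 + 3*34801 = -24 + 104403 = 104379)
Q/n + T(-122)/B = 104379/(-34664) - 138*(-122)/(-34446) = 104379*(-1/34664) + 16836*(-1/34446) = -104379/34664 - 2806/5741 = -696507023/199006024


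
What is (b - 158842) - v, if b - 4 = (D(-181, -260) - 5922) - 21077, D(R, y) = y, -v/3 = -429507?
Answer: -1474618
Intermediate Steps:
v = 1288521 (v = -3*(-429507) = 1288521)
b = -27255 (b = 4 + ((-260 - 5922) - 21077) = 4 + (-6182 - 21077) = 4 - 27259 = -27255)
(b - 158842) - v = (-27255 - 158842) - 1*1288521 = -186097 - 1288521 = -1474618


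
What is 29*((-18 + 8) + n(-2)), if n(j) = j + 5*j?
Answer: -638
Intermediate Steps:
n(j) = 6*j
29*((-18 + 8) + n(-2)) = 29*((-18 + 8) + 6*(-2)) = 29*(-10 - 12) = 29*(-22) = -638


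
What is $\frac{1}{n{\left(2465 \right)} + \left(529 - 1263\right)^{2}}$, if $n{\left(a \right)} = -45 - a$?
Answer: $\frac{1}{536246} \approx 1.8648 \cdot 10^{-6}$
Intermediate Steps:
$\frac{1}{n{\left(2465 \right)} + \left(529 - 1263\right)^{2}} = \frac{1}{\left(-45 - 2465\right) + \left(529 - 1263\right)^{2}} = \frac{1}{\left(-45 - 2465\right) + \left(-734\right)^{2}} = \frac{1}{-2510 + 538756} = \frac{1}{536246}$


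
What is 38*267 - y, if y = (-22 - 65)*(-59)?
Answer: 5013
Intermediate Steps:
y = 5133 (y = -87*(-59) = 5133)
38*267 - y = 38*267 - 1*5133 = 10146 - 5133 = 5013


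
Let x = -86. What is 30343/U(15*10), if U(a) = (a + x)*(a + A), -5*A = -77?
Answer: 151715/52928 ≈ 2.8664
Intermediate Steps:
A = 77/5 (A = -⅕*(-77) = 77/5 ≈ 15.400)
U(a) = (-86 + a)*(77/5 + a) (U(a) = (a - 86)*(a + 77/5) = (-86 + a)*(77/5 + a))
30343/U(15*10) = 30343/(-6622/5 + (15*10)² - 1059*10) = 30343/(-6622/5 + 150² - 353/5*150) = 30343/(-6622/5 + 22500 - 10590) = 30343/(52928/5) = 30343*(5/52928) = 151715/52928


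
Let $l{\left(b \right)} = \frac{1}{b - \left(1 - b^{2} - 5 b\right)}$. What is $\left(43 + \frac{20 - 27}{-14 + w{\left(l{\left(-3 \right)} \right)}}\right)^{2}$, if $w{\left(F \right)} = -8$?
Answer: $\frac{908209}{484} \approx 1876.5$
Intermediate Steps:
$l{\left(b \right)} = \frac{1}{-1 + b^{2} + 6 b}$ ($l{\left(b \right)} = \frac{1}{b + \left(-1 + b^{2} + 5 b\right)} = \frac{1}{-1 + b^{2} + 6 b}$)
$\left(43 + \frac{20 - 27}{-14 + w{\left(l{\left(-3 \right)} \right)}}\right)^{2} = \left(43 + \frac{20 - 27}{-14 - 8}\right)^{2} = \left(43 - \frac{7}{-22}\right)^{2} = \left(43 - - \frac{7}{22}\right)^{2} = \left(43 + \frac{7}{22}\right)^{2} = \left(\frac{953}{22}\right)^{2} = \frac{908209}{484}$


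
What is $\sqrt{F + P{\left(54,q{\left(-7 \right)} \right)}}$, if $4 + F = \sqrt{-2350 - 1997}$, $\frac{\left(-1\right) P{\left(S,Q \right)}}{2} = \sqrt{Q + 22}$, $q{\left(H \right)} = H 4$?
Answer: $\sqrt{-4 - 2 i \sqrt{6} + 3 i \sqrt{483}} \approx 5.3462 + 5.7081 i$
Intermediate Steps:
$q{\left(H \right)} = 4 H$
$P{\left(S,Q \right)} = - 2 \sqrt{22 + Q}$ ($P{\left(S,Q \right)} = - 2 \sqrt{Q + 22} = - 2 \sqrt{22 + Q}$)
$F = -4 + 3 i \sqrt{483}$ ($F = -4 + \sqrt{-2350 - 1997} = -4 + \sqrt{-4347} = -4 + 3 i \sqrt{483} \approx -4.0 + 65.932 i$)
$\sqrt{F + P{\left(54,q{\left(-7 \right)} \right)}} = \sqrt{\left(-4 + 3 i \sqrt{483}\right) - 2 \sqrt{22 + 4 \left(-7\right)}} = \sqrt{\left(-4 + 3 i \sqrt{483}\right) - 2 \sqrt{22 - 28}} = \sqrt{\left(-4 + 3 i \sqrt{483}\right) - 2 \sqrt{-6}} = \sqrt{\left(-4 + 3 i \sqrt{483}\right) - 2 i \sqrt{6}} = \sqrt{-4 - 2 i \sqrt{6} + 3 i \sqrt{483}}$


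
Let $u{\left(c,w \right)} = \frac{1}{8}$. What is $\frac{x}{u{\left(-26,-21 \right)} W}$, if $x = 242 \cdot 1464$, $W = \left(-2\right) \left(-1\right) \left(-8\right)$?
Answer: $-177144$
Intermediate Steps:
$W = -16$ ($W = 2 \left(-8\right) = -16$)
$u{\left(c,w \right)} = \frac{1}{8}$
$x = 354288$
$\frac{x}{u{\left(-26,-21 \right)} W} = \frac{354288}{\frac{1}{8} \left(-16\right)} = \frac{354288}{-2} = 354288 \left(- \frac{1}{2}\right) = -177144$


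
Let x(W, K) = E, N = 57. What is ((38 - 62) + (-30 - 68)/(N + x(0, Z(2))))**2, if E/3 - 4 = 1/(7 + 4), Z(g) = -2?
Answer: 93760489/145161 ≈ 645.91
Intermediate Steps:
E = 135/11 (E = 12 + 3/(7 + 4) = 12 + 3/11 = 135/11 ≈ 12.273)
x(W, K) = 135/11
((38 - 62) + (-30 - 68)/(N + x(0, Z(2))))**2 = ((38 - 62) + (-30 - 68)/(57 + 135/11))**2 = (-24 - 98/762/11)**2 = (-24 - 98*11/762)**2 = (-24 - 539/381)**2 = (-9683/381)**2 = 93760489/145161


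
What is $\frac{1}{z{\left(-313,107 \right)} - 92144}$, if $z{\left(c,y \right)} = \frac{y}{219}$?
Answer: $- \frac{219}{20179429} \approx -1.0853 \cdot 10^{-5}$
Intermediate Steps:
$z{\left(c,y \right)} = \frac{y}{219}$ ($z{\left(c,y \right)} = y \frac{1}{219} = \frac{y}{219}$)
$\frac{1}{z{\left(-313,107 \right)} - 92144} = \frac{1}{\frac{1}{219} \cdot 107 - 92144} = \frac{1}{\frac{107}{219} - 92144} = \frac{1}{- \frac{20179429}{219}} = - \frac{219}{20179429}$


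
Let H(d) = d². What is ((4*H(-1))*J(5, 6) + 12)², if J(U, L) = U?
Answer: 1024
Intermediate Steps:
((4*H(-1))*J(5, 6) + 12)² = ((4*(-1)²)*5 + 12)² = ((4*1)*5 + 12)² = (4*5 + 12)² = (20 + 12)² = 32² = 1024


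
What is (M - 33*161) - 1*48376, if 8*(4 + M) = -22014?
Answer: -225779/4 ≈ -56445.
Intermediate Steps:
M = -11023/4 (M = -4 + (⅛)*(-22014) = -4 - 11007/4 = -11023/4 ≈ -2755.8)
(M - 33*161) - 1*48376 = (-11023/4 - 33*161) - 1*48376 = (-11023/4 - 1*5313) - 48376 = (-11023/4 - 5313) - 48376 = -32275/4 - 48376 = -225779/4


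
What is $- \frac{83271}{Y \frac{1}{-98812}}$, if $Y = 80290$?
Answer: $\frac{587726718}{5735} \approx 1.0248 \cdot 10^{5}$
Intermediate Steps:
$- \frac{83271}{Y \frac{1}{-98812}} = - \frac{83271}{80290 \frac{1}{-98812}} = - \frac{83271}{80290 \left(- \frac{1}{98812}\right)} = - \frac{83271}{- \frac{5735}{7058}} = \left(-83271\right) \left(- \frac{7058}{5735}\right) = \frac{587726718}{5735}$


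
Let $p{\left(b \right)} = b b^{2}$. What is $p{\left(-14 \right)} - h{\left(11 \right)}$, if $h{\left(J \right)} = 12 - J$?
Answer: $-2745$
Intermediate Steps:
$p{\left(b \right)} = b^{3}$
$p{\left(-14 \right)} - h{\left(11 \right)} = \left(-14\right)^{3} - \left(12 - 11\right) = -2744 - \left(12 - 11\right) = -2744 - 1 = -2745$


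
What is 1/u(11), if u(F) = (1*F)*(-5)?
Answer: -1/55 ≈ -0.018182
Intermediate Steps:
u(F) = -5*F (u(F) = F*(-5) = -5*F)
1/u(11) = 1/(-5*11) = 1/(-55) = -1/55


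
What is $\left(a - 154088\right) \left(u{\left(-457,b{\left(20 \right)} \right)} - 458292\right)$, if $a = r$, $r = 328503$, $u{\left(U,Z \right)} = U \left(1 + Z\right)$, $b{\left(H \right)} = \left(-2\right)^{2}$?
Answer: $-80331537455$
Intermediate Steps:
$b{\left(H \right)} = 4$
$a = 328503$
$\left(a - 154088\right) \left(u{\left(-457,b{\left(20 \right)} \right)} - 458292\right) = \left(328503 - 154088\right) \left(- 457 \left(1 + 4\right) - 458292\right) = 174415 \left(\left(-457\right) 5 - 458292\right) = 174415 \left(-2285 - 458292\right) = 174415 \left(-460577\right) = -80331537455$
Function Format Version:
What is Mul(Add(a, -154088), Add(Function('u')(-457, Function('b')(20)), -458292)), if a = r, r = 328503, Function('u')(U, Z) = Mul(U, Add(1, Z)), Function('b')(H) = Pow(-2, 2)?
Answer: -80331537455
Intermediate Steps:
Function('b')(H) = 4
a = 328503
Mul(Add(a, -154088), Add(Function('u')(-457, Function('b')(20)), -458292)) = Mul(Add(328503, -154088), Add(Mul(-457, Add(1, 4)), -458292)) = Mul(174415, Add(Mul(-457, 5), -458292)) = Mul(174415, Add(-2285, -458292)) = Mul(174415, -460577) = -80331537455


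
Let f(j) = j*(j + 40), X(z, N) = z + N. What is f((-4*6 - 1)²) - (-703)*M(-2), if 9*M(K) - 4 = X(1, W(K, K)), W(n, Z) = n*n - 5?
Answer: 3743437/9 ≈ 4.1594e+5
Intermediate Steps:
W(n, Z) = -5 + n² (W(n, Z) = n² - 5 = -5 + n²)
X(z, N) = N + z
M(K) = K²/9 (M(K) = 4/9 + ((-5 + K²) + 1)/9 = 4/9 + (-4 + K²)/9 = 4/9 + (-4/9 + K²/9) = K²/9)
f(j) = j*(40 + j)
f((-4*6 - 1)²) - (-703)*M(-2) = (-4*6 - 1)²*(40 + (-4*6 - 1)²) - (-703)*(⅑)*(-2)² = (-24 - 1)²*(40 + (-24 - 1)²) - (-703)*(⅑)*4 = (-25)²*(40 + (-25)²) - (-703)*4/9 = 625*(40 + 625) - 1*(-2812/9) = 625*665 + 2812/9 = 415625 + 2812/9 = 3743437/9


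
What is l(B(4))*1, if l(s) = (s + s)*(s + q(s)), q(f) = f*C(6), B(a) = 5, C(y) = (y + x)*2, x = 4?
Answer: 1050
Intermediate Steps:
C(y) = 8 + 2*y (C(y) = (y + 4)*2 = (4 + y)*2 = 8 + 2*y)
q(f) = 20*f (q(f) = f*(8 + 2*6) = f*(8 + 12) = f*20 = 20*f)
l(s) = 42*s² (l(s) = (s + s)*(s + 20*s) = (2*s)*(21*s) = 42*s²)
l(B(4))*1 = (42*5²)*1 = (42*25)*1 = 1050*1 = 1050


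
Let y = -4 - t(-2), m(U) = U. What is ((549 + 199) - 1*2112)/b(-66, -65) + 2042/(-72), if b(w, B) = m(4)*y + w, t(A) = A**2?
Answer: -25477/1764 ≈ -14.443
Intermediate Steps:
y = -8 (y = -4 - 1*(-2)**2 = -4 - 1*4 = -4 - 4 = -8)
b(w, B) = -32 + w (b(w, B) = 4*(-8) + w = -32 + w)
((549 + 199) - 1*2112)/b(-66, -65) + 2042/(-72) = ((549 + 199) - 1*2112)/(-32 - 66) + 2042/(-72) = (748 - 2112)/(-98) + 2042*(-1/72) = -1364*(-1/98) - 1021/36 = 682/49 - 1021/36 = -25477/1764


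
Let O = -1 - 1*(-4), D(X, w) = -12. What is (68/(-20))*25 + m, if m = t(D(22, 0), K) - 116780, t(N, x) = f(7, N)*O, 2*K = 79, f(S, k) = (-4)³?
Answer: -117057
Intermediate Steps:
f(S, k) = -64
K = 79/2 (K = (½)*79 = 79/2 ≈ 39.500)
O = 3 (O = -1 + 4 = 3)
t(N, x) = -192 (t(N, x) = -64*3 = -192)
m = -116972 (m = -192 - 116780 = -116972)
(68/(-20))*25 + m = (68/(-20))*25 - 116972 = -1/20*68*25 - 116972 = -17/5*25 - 116972 = -85 - 116972 = -117057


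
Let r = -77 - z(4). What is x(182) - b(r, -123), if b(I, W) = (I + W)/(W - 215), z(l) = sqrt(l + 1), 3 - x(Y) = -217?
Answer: 37080/169 - sqrt(5)/338 ≈ 219.40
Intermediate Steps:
x(Y) = 220 (x(Y) = 3 - 1*(-217) = 3 + 217 = 220)
z(l) = sqrt(1 + l)
r = -77 - sqrt(5) (r = -77 - sqrt(1 + 4) = -77 - sqrt(5) ≈ -79.236)
b(I, W) = (I + W)/(-215 + W)
x(182) - b(r, -123) = 220 - ((-77 - sqrt(5)) - 123)/(-215 - 123) = 220 - (-200 - sqrt(5))/(-338) = 220 - (-1)*(-200 - sqrt(5))/338 = 220 - (100/169 + sqrt(5)/338) = 220 + (-100/169 - sqrt(5)/338) = 37080/169 - sqrt(5)/338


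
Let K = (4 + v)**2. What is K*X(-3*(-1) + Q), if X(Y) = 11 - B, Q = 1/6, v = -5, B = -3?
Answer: 14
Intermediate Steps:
Q = 1/6 (Q = 1*(1/6) = 1/6 ≈ 0.16667)
X(Y) = 14 (X(Y) = 11 - 1*(-3) = 11 + 3 = 14)
K = 1 (K = (4 - 5)**2 = (-1)**2 = 1)
K*X(-3*(-1) + Q) = 1*14 = 14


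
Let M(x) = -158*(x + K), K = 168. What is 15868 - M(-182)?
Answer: 13656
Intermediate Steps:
M(x) = -26544 - 158*x (M(x) = -158*(x + 168) = -158*(168 + x) = -26544 - 158*x)
15868 - M(-182) = 15868 - (-26544 - 158*(-182)) = 15868 - (-26544 + 28756) = 15868 - 1*2212 = 15868 - 2212 = 13656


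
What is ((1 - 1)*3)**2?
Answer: 0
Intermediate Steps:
((1 - 1)*3)**2 = (0*3)**2 = 0**2 = 0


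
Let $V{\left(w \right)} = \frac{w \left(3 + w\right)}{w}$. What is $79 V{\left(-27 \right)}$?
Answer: $-1896$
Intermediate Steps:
$V{\left(w \right)} = 3 + w$
$79 V{\left(-27 \right)} = 79 \left(3 - 27\right) = 79 \left(-24\right) = -1896$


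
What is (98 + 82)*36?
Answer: 6480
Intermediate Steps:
(98 + 82)*36 = 180*36 = 6480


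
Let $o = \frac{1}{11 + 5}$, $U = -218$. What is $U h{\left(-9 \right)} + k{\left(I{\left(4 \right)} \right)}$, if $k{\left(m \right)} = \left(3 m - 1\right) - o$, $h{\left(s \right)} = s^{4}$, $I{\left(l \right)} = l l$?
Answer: $- \frac{22884017}{16} \approx -1.4303 \cdot 10^{6}$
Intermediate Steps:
$I{\left(l \right)} = l^{2}$
$o = \frac{1}{16} \approx 0.0625$
$k{\left(m \right)} = - \frac{17}{16} + 3 m$ ($k{\left(m \right)} = \left(3 m - 1\right) - \frac{1}{16} = \left(-1 + 3 m\right) - \frac{1}{16} = - \frac{17}{16} + 3 m$)
$U h{\left(-9 \right)} + k{\left(I{\left(4 \right)} \right)} = - 218 \left(-9\right)^{4} - \left(\frac{17}{16} - 3 \cdot 4^{2}\right) = \left(-218\right) 6561 + \left(- \frac{17}{16} + 3 \cdot 16\right) = -1430298 + \left(- \frac{17}{16} + 48\right) = -1430298 + \frac{751}{16} = - \frac{22884017}{16}$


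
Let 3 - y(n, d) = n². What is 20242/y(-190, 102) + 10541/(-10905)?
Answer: -601237487/393637785 ≈ -1.5274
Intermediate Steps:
y(n, d) = 3 - n²
20242/y(-190, 102) + 10541/(-10905) = 20242/(3 - 1*(-190)²) + 10541/(-10905) = 20242/(3 - 1*36100) + 10541*(-1/10905) = 20242/(3 - 36100) - 10541/10905 = 20242/(-36097) - 10541/10905 = 20242*(-1/36097) - 10541/10905 = -20242/36097 - 10541/10905 = -601237487/393637785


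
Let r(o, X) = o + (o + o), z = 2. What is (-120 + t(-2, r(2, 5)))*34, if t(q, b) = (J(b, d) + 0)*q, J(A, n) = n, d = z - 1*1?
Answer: -4148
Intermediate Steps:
r(o, X) = 3*o (r(o, X) = o + 2*o = 3*o)
d = 1 (d = 2 - 1*1 = 2 - 1 = 1)
t(q, b) = q (t(q, b) = (1 + 0)*q = 1*q = q)
(-120 + t(-2, r(2, 5)))*34 = (-120 - 2)*34 = -122*34 = -4148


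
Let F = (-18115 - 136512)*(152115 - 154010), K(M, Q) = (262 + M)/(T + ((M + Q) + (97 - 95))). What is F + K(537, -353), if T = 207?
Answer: 115156139644/393 ≈ 2.9302e+8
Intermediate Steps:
K(M, Q) = (262 + M)/(209 + M + Q) (K(M, Q) = (262 + M)/(207 + ((M + Q) + (97 - 95))) = (262 + M)/(207 + ((M + Q) + 2)) = (262 + M)/(207 + (2 + M + Q)) = (262 + M)/(209 + M + Q))
F = 293018165 (F = -154627*(-1895) = 293018165)
F + K(537, -353) = 293018165 + (262 + 537)/(209 + 537 - 353) = 293018165 + 799/393 = 115156139644/393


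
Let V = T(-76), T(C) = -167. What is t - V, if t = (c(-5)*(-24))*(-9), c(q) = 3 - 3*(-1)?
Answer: 1463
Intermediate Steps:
c(q) = 6 (c(q) = 3 + 3 = 6)
V = -167
t = 1296 (t = (6*(-24))*(-9) = -144*(-9) = 1296)
t - V = 1296 - 1*(-167) = 1296 + 167 = 1463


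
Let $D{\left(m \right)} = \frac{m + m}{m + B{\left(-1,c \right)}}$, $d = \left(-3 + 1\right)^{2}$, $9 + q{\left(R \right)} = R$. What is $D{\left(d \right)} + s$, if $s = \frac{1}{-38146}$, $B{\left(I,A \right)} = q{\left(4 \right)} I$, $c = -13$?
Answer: $\frac{305159}{343314} \approx 0.88886$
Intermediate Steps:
$q{\left(R \right)} = -9 + R$
$B{\left(I,A \right)} = - 5 I$ ($B{\left(I,A \right)} = \left(-9 + 4\right) I = - 5 I$)
$d = 4$ ($d = \left(-2\right)^{2} = 4$)
$D{\left(m \right)} = \frac{2 m}{5 + m}$ ($D{\left(m \right)} = \frac{m + m}{m - -5} = \frac{2 m}{m + 5} = \frac{2 m}{5 + m}$)
$s = - \frac{1}{38146} \approx -2.6215 \cdot 10^{-5}$
$D{\left(d \right)} + s = 2 \cdot 4 \frac{1}{5 + 4} - \frac{1}{38146} = 2 \cdot 4 \cdot \frac{1}{9} - \frac{1}{38146} = \frac{8}{9} - \frac{1}{38146} = \frac{305159}{343314}$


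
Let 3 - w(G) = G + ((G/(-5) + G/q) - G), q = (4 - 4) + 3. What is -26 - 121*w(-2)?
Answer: -6319/15 ≈ -421.27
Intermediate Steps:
q = 3 (q = 0 + 3 = 3)
w(G) = 3 - 2*G/15 (w(G) = 3 - (G + ((G/(-5) + G/3) - G)) = 3 - (G + ((G*(-⅕) + G*(⅓)) - G)) = 3 - (G + ((-G/5 + G/3) - G)) = 3 - (G + (2*G/15 - G)) = 3 - (G - 13*G/15) = 3 - 2*G/15)
-26 - 121*w(-2) = -26 - 121*(3 - 2/15*(-2)) = -26 - 121*(3 + 4/15) = -26 - 121*49/15 = -26 - 5929/15 = -6319/15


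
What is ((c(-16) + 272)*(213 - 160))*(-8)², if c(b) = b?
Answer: 868352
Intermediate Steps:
((c(-16) + 272)*(213 - 160))*(-8)² = ((-16 + 272)*(213 - 160))*(-8)² = (256*53)*64 = 13568*64 = 868352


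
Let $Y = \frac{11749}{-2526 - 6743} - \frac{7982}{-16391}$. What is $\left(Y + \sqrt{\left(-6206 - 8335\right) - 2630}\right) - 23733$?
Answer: $- \frac{116317098868}{4900909} + i \sqrt{17171} \approx -23734.0 + 131.04 i$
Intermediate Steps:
$Y = - \frac{3825571}{4900909}$ ($Y = \frac{11749}{-9269} - - \frac{7982}{16391} = 11749 \left(- \frac{1}{9269}\right) + \frac{7982}{16391} = - \frac{379}{299} + \frac{7982}{16391} = - \frac{3825571}{4900909} \approx -0.78058$)
$\left(Y + \sqrt{\left(-6206 - 8335\right) - 2630}\right) - 23733 = \left(- \frac{3825571}{4900909} + \sqrt{\left(-6206 - 8335\right) - 2630}\right) - 23733 = \left(- \frac{3825571}{4900909} + \sqrt{-14541 - 2630}\right) - 23733 = \left(- \frac{3825571}{4900909} + \sqrt{-17171}\right) - 23733 = \left(- \frac{3825571}{4900909} + i \sqrt{17171}\right) - 23733 = - \frac{116317098868}{4900909} + i \sqrt{17171}$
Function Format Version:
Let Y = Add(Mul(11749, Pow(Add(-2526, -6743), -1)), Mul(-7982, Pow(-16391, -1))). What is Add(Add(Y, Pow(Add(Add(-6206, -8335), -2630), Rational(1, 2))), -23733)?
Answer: Add(Rational(-116317098868, 4900909), Mul(I, Pow(17171, Rational(1, 2)))) ≈ Add(-23734., Mul(131.04, I))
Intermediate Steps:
Y = Rational(-3825571, 4900909) (Y = Add(Mul(11749, Pow(-9269, -1)), Mul(-7982, Rational(-1, 16391))) = Add(Mul(11749, Rational(-1, 9269)), Rational(7982, 16391)) = Add(Rational(-379, 299), Rational(7982, 16391)) = Rational(-3825571, 4900909) ≈ -0.78058)
Add(Add(Y, Pow(Add(Add(-6206, -8335), -2630), Rational(1, 2))), -23733) = Add(Add(Rational(-3825571, 4900909), Pow(Add(Add(-6206, -8335), -2630), Rational(1, 2))), -23733) = Add(Add(Rational(-3825571, 4900909), Pow(Add(-14541, -2630), Rational(1, 2))), -23733) = Add(Add(Rational(-3825571, 4900909), Pow(-17171, Rational(1, 2))), -23733) = Add(Add(Rational(-3825571, 4900909), Mul(I, Pow(17171, Rational(1, 2)))), -23733) = Add(Rational(-116317098868, 4900909), Mul(I, Pow(17171, Rational(1, 2))))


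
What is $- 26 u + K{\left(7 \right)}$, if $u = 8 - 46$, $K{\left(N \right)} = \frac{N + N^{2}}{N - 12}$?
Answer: $\frac{4884}{5} \approx 976.8$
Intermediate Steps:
$K{\left(N \right)} = \frac{N + N^{2}}{-12 + N}$
$u = -38$ ($u = 8 - 46 = -38$)
$- 26 u + K{\left(7 \right)} = \left(-26\right) \left(-38\right) + \frac{7 \left(1 + 7\right)}{-12 + 7} = 988 + 7 \frac{1}{-5} \cdot 8 = 988 + 7 \left(- \frac{1}{5}\right) 8 = 988 - \frac{56}{5} = \frac{4884}{5}$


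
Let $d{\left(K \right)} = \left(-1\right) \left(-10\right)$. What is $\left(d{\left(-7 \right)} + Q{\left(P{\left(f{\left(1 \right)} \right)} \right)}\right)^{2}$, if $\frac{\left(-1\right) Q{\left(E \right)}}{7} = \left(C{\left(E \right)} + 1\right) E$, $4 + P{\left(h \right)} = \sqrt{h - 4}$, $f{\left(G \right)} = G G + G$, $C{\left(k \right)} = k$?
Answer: $-1202 - 5880 i \sqrt{2} \approx -1202.0 - 8315.6 i$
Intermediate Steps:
$d{\left(K \right)} = 10$
$f{\left(G \right)} = G + G^{2}$ ($f{\left(G \right)} = G^{2} + G = G + G^{2}$)
$P{\left(h \right)} = -4 + \sqrt{-4 + h}$ ($P{\left(h \right)} = -4 + \sqrt{h - 4} = -4 + \sqrt{-4 + h}$)
$Q{\left(E \right)} = - 7 E \left(1 + E\right)$ ($Q{\left(E \right)} = - 7 \left(E + 1\right) E = - 7 \left(1 + E\right) E = - 7 E \left(1 + E\right)$)
$\left(d{\left(-7 \right)} + Q{\left(P{\left(f{\left(1 \right)} \right)} \right)}\right)^{2} = \left(10 - 7 \left(-4 + \sqrt{-4 + 1 \left(1 + 1\right)}\right) \left(1 - \left(4 - \sqrt{-4 + 1 \left(1 + 1\right)}\right)\right)\right)^{2} = \left(10 - 7 \left(-4 + \sqrt{-4 + 1 \cdot 2}\right) \left(1 - \left(4 - \sqrt{-4 + 1 \cdot 2}\right)\right)\right)^{2} = \left(10 - 7 \left(-4 + \sqrt{-4 + 2}\right) \left(1 - \left(4 - \sqrt{-4 + 2}\right)\right)\right)^{2} = \left(10 - 7 \left(-4 + \sqrt{-2}\right) \left(1 - \left(4 - \sqrt{-2}\right)\right)\right)^{2} = \left(10 - 7 \left(-4 + i \sqrt{2}\right) \left(1 - \left(4 - i \sqrt{2}\right)\right)\right)^{2} = \left(10 - 7 \left(-4 + i \sqrt{2}\right) \left(-3 + i \sqrt{2}\right)\right)^{2}$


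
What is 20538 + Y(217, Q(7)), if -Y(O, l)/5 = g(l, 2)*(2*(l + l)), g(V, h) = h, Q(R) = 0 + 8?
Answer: 20218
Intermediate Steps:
Q(R) = 8
Y(O, l) = -40*l (Y(O, l) = -10*2*(l + l) = -10*2*(2*l) = -10*4*l = -40*l)
20538 + Y(217, Q(7)) = 20538 - 40*8 = 20538 - 320 = 20218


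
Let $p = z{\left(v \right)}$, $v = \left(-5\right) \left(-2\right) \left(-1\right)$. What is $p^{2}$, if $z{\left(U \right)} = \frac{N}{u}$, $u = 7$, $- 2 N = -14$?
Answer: $1$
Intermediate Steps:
$N = 7$ ($N = \left(- \frac{1}{2}\right) \left(-14\right) = 7$)
$v = -10$ ($v = 10 \left(-1\right) = -10$)
$z{\left(U \right)} = 1$ ($z{\left(U \right)} = \frac{7}{7} = 7 \cdot \frac{1}{7} = 1$)
$p = 1$
$p^{2} = 1^{2} = 1$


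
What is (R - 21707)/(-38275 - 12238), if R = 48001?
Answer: -26294/50513 ≈ -0.52054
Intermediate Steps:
(R - 21707)/(-38275 - 12238) = (48001 - 21707)/(-38275 - 12238) = 26294/(-50513) = 26294*(-1/50513) = -26294/50513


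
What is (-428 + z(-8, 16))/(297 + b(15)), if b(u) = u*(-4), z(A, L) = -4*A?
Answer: -132/79 ≈ -1.6709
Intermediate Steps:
b(u) = -4*u
(-428 + z(-8, 16))/(297 + b(15)) = (-428 - 4*(-8))/(297 - 4*15) = (-428 + 32)/(297 - 60) = -396/237 = -396*1/237 = -132/79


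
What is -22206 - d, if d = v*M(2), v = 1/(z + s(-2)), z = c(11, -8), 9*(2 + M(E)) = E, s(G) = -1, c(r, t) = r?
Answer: -999262/45 ≈ -22206.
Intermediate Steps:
M(E) = -2 + E/9
z = 11
v = ⅒ (v = 1/(11 - 1) = 1/10 = ⅒ ≈ 0.10000)
d = -8/45 (d = (-2 + (⅑)*2)/10 = (-2 + 2/9)/10 = (⅒)*(-16/9) = -8/45 ≈ -0.17778)
-22206 - d = -22206 - 1*(-8/45) = -22206 + 8/45 = -999262/45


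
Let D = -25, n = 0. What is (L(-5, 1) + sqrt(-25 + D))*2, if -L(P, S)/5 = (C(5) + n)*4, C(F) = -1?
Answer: 40 + 10*I*sqrt(2) ≈ 40.0 + 14.142*I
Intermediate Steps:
L(P, S) = 20 (L(P, S) = -5*(-1 + 0)*4 = -(-5)*4 = -5*(-4) = 20)
(L(-5, 1) + sqrt(-25 + D))*2 = (20 + sqrt(-25 - 25))*2 = (20 + sqrt(-50))*2 = (20 + 5*I*sqrt(2))*2 = 40 + 10*I*sqrt(2)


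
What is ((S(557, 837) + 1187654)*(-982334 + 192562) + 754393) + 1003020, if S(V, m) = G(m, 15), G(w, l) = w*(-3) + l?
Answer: -936002846563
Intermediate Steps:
G(w, l) = l - 3*w (G(w, l) = -3*w + l = l - 3*w)
S(V, m) = 15 - 3*m
((S(557, 837) + 1187654)*(-982334 + 192562) + 754393) + 1003020 = (((15 - 3*837) + 1187654)*(-982334 + 192562) + 754393) + 1003020 = (((15 - 2511) + 1187654)*(-789772) + 754393) + 1003020 = ((-2496 + 1187654)*(-789772) + 754393) + 1003020 = (1185158*(-789772) + 754393) + 1003020 = (-936004603976 + 754393) + 1003020 = -936003849583 + 1003020 = -936002846563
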